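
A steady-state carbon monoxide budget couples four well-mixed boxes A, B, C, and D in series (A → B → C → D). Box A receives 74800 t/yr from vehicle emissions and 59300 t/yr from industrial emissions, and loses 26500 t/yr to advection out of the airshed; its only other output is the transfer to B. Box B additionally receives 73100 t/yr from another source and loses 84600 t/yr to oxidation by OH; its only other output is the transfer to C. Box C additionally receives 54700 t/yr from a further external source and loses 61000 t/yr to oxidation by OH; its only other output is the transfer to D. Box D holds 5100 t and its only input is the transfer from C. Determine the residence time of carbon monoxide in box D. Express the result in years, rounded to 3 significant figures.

Box A: F(A→B) = (74800 + 59300) − 26500 = 107600 t/yr.
Box B: F(B→C) = (107600 + 73100) − 84600 = 96100 t/yr.
Box C: F(C→D) = (96100 + 54700) − 61000 = 89800 t/yr.
Box D throughput = its input = 89800 t/yr; τ = 5100 / 89800 = 0.05679 yr.

0.0568 yr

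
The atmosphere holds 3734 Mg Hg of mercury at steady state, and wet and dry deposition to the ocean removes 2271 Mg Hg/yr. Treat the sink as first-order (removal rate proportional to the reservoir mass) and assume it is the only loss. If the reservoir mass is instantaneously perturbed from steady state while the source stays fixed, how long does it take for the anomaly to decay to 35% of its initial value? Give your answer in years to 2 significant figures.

1.7 yr

For a linear reservoir the anomaly decays as exp(−t/τ) with τ = M/F = 3734/2271 = 1.644 yr.
exp(−t/τ) = 0.35 ⇒ t = −τ ln(0.35) = 1.644 × 1.050 = 1.726 yr.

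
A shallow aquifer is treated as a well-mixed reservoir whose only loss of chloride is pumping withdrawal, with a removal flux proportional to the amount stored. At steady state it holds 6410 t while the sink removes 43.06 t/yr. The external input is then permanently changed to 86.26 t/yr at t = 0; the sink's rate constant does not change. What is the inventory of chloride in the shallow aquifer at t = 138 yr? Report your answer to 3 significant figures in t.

10300 t

τ = M₀/F₀ = 6410/43.06 = 148.9 yr; rate constant k = 1/τ.
New steady state M_∞ = F₁/k = F₁·τ = 86.26 × 148.9 = 12841 t.
M(t) = M_∞ + (M₀ − M_∞)·e^(−t/τ); t/τ = 138/148.9 = 0.9270, so e^(−t/τ) = 0.3957.
M(t) = 12841 − 6431 × 0.3957 = 10296 t.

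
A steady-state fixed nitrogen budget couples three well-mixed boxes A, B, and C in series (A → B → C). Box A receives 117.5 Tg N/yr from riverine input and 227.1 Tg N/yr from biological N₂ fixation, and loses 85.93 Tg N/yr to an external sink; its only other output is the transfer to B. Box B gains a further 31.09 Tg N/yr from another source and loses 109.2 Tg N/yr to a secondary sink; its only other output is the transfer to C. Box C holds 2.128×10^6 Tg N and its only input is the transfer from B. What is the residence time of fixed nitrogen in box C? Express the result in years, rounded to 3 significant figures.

Box A: F(A→B) = (117.5 + 227.1) − 85.93 = 258.67 Tg N/yr.
Box B: F(B→C) = (258.67 + 31.09) − 109.2 = 180.56 Tg N/yr.
Box C throughput = its input = 180.56 Tg N/yr; τ = 2.128×10^6 / 180.56 = 11790 yr.

11800 yr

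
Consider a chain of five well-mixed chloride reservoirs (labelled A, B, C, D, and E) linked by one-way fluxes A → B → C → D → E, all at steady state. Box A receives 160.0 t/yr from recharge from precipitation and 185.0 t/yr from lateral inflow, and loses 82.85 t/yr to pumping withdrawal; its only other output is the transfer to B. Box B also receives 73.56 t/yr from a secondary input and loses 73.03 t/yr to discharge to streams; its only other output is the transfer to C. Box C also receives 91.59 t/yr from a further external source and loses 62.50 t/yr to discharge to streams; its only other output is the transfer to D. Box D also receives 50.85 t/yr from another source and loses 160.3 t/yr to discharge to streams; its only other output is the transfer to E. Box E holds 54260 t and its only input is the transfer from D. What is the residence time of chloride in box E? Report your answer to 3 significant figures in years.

298 yr

Box A: F(A→B) = (160.0 + 185.0) − 82.85 = 262.15 t/yr.
Box B: F(B→C) = (262.15 + 73.56) − 73.03 = 262.68 t/yr.
Box C: F(C→D) = (262.68 + 91.59) − 62.50 = 291.77 t/yr.
Box D: F(D→E) = (291.77 + 50.85) − 160.3 = 182.32 t/yr.
Box E throughput = its input = 182.32 t/yr; τ = 54260 / 182.32 = 297.6 yr.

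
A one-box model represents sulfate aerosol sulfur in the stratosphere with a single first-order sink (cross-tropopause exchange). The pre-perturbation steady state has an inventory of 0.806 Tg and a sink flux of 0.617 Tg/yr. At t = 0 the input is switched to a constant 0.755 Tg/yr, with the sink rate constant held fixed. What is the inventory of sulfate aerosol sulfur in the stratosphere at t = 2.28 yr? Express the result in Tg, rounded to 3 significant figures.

τ = M₀/F₀ = 0.806/0.617 = 1.306 yr; rate constant k = 1/τ.
New steady state M_∞ = F₁/k = F₁·τ = 0.755 × 1.306 = 0.98627 Tg.
M(t) = M_∞ + (M₀ − M_∞)·e^(−t/τ); t/τ = 2.28/1.306 = 1.745, so e^(−t/τ) = 0.1746.
M(t) = 0.98627 − 0.1803 × 0.1746 = 0.95480 Tg.

0.955 Tg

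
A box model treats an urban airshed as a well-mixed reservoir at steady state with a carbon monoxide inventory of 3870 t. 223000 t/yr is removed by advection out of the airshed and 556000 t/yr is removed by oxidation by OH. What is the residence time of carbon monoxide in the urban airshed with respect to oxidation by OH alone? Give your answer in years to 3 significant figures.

0.00696 yr

Residence time with respect to a single sink: τ = M / F_sink.
τ = 3870 / 556000 = 0.006960 yr.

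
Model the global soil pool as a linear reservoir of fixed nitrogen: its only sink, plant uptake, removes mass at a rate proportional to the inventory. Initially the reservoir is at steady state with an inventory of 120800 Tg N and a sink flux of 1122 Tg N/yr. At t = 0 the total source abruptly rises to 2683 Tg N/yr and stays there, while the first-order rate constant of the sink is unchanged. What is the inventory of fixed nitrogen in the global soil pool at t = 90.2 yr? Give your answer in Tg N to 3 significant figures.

216000 Tg N

The sink rate constant is k = F₀/M₀ = 1122/120800 = 0.009288 yr⁻¹.
Solving dM/dt = F₁ − kM with M(0) = M₀ gives M(t) = F₁/k + (M₀ − F₁/k)·e^(−kt).
F₁/k = 2683/0.009288 = 288860 Tg N; kt = 0.009288 × 90.2 = 0.8378, e^(−kt) = 0.4327.
M(90.2) = 288860 + (120800 − 288860) × 0.4327 = 288860 − 72720 = 216150 Tg N.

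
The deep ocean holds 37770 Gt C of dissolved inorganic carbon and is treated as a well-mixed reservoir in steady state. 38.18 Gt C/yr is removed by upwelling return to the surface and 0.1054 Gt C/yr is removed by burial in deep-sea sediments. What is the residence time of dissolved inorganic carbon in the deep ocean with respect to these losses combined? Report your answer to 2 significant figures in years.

990 yr

Total removal = 38.18 + 0.1054 = 38.285 Gt C/yr.
τ = M / ΣF_out = 37770 / 38.285 = 986.5 yr.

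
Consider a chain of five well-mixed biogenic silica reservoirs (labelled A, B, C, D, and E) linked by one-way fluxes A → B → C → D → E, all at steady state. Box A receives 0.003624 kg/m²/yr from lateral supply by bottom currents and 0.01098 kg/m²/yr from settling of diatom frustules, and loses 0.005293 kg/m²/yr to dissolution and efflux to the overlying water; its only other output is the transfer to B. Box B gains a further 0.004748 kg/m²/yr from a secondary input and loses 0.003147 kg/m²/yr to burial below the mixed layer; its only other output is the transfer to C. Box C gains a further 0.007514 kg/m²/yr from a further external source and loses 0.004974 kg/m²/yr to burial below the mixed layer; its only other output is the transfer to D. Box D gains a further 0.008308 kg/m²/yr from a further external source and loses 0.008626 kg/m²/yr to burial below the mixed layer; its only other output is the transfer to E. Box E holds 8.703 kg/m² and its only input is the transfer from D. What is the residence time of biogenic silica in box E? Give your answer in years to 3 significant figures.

Box A: F(A→B) = (0.003624 + 0.01098) − 0.005293 = 0.0093110 kg/m²/yr.
Box B: F(B→C) = (0.0093110 + 0.004748) − 0.003147 = 0.010912 kg/m²/yr.
Box C: F(C→D) = (0.010912 + 0.007514) − 0.004974 = 0.013452 kg/m²/yr.
Box D: F(D→E) = (0.013452 + 0.008308) − 0.008626 = 0.013134 kg/m²/yr.
Box E throughput = its input = 0.013134 kg/m²/yr; τ = 8.703 / 0.013134 = 662.6 yr.

663 yr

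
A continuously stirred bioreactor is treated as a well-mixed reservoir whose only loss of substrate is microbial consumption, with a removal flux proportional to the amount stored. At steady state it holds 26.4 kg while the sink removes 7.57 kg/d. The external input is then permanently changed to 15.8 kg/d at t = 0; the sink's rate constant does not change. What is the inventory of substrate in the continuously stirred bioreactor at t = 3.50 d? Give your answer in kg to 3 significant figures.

The sink rate constant is k = F₀/M₀ = 7.57/26.4 = 0.2867 d⁻¹.
Solving dM/dt = F₁ − kM with M(0) = M₀ gives M(t) = F₁/k + (M₀ − F₁/k)·e^(−kt).
F₁/k = 15.8/0.2867 = 55.102 kg; kt = 0.2867 × 3.50 = 1.004, e^(−kt) = 0.3666.
M(3.50) = 55.102 + (26.4 − 55.102) × 0.3666 = 55.102 − 10.52 = 44.581 kg.

44.6 kg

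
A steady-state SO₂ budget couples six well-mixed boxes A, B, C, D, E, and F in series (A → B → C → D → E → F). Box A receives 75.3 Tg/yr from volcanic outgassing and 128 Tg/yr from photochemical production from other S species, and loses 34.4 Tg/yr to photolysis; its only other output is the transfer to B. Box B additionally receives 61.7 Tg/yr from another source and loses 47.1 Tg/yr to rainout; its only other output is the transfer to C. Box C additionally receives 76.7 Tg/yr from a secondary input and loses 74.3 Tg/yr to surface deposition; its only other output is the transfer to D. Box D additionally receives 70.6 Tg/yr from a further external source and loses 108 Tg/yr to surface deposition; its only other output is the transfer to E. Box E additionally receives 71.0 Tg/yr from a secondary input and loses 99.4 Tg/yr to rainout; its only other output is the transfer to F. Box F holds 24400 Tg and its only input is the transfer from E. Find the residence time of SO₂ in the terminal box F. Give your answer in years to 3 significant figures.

Box A: F(A→B) = (75.3 + 128) − 34.4 = 168.90 Tg/yr.
Box B: F(B→C) = (168.90 + 61.7) − 47.1 = 183.50 Tg/yr.
Box C: F(C→D) = (183.50 + 76.7) − 74.3 = 185.90 Tg/yr.
Box D: F(D→E) = (185.90 + 70.6) − 108 = 148.50 Tg/yr.
Box E: F(E→F) = (148.50 + 71.0) − 99.4 = 120.10 Tg/yr.
Box F throughput = its input = 120.10 Tg/yr; τ = 24400 / 120.10 = 203.2 yr.

203 yr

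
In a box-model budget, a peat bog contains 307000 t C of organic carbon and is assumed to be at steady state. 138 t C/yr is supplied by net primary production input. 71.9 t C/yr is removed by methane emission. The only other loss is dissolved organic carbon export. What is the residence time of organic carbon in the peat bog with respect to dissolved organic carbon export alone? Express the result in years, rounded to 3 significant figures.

At steady state ΣF_in = ΣF_out.
ΣF_in = 138.00 t C/yr.
Dissolved organic carbon export flux = ΣF_in − (71.9) = 138.00 − 71.90 = 66.10 t C/yr.
τ = M / F = 307000 / 66.10 = 4644 yr.

4640 yr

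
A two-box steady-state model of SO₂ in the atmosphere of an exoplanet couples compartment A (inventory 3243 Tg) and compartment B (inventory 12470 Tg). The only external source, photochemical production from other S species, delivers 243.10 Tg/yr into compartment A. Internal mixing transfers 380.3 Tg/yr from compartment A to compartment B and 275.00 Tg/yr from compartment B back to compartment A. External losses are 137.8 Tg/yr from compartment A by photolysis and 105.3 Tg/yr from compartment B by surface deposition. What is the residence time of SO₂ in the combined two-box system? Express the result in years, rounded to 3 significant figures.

For the system as a whole, the A↔B exchange is internal and contributes nothing to the throughput; only the external sinks remove mass.
M_total = 3243 + 12470 = 15713 Tg.
ΣF_external_out = 137.8 + 105.3 = 243.10 Tg/yr.
τ = M_total / ΣF_ext = 15713 / 243.10 = 64.64 yr.

64.6 yr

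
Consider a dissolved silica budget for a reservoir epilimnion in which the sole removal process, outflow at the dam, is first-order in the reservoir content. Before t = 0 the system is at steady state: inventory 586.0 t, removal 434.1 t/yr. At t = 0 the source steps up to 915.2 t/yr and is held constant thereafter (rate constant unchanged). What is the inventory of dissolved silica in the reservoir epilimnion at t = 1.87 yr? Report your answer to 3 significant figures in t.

Residence time τ = M₀/F₀ = 1.350 yr. The eventual steady state is M_∞ = M₀·(F₁/F₀) = 586.0 × 915.2/434.1 = 1235.4 t.
The anomaly ΔM(t) = M(t) − M_∞ decays as ΔM₀·e^(−t/τ) with ΔM₀ = 586.0 − 1235.4 = −649.4 t.
At t = 1.87 yr, e^(−t/τ) = e^(−1.385) = 0.2503, so ΔM = −162.5 t and M = 1235.4 − 162.5 = 1072.9 t.

1070 t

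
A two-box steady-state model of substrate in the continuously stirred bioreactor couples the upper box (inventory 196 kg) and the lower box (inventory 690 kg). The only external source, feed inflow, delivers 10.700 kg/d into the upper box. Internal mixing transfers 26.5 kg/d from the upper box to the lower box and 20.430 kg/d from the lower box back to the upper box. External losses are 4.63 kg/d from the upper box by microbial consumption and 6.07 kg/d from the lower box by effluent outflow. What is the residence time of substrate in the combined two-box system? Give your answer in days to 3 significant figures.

For the system as a whole, the A↔B exchange is internal and contributes nothing to the throughput; only the external sinks remove mass.
M_total = 196 + 690 = 886.00 kg.
ΣF_external_out = 4.63 + 6.07 = 10.700 kg/d.
τ = M_total / ΣF_ext = 886.00 / 10.700 = 82.80 d.

82.8 d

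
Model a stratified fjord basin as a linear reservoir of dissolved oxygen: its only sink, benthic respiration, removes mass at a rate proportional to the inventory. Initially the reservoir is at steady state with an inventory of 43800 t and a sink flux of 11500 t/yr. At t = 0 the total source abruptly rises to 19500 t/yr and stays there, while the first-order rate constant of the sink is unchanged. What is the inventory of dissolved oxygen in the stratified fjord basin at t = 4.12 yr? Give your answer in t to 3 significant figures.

Residence time τ = M₀/F₀ = 3.809 yr. The eventual steady state is M_∞ = M₀·(F₁/F₀) = 43800 × 19500/11500 = 74270 t.
The anomaly ΔM(t) = M(t) − M_∞ decays as ΔM₀·e^(−t/τ) with ΔM₀ = 43800 − 74270 = −30470 t.
At t = 4.12 yr, e^(−t/τ) = e^(−1.082) = 0.3390, so ΔM = −10330 t and M = 74270 − 10330 = 63940 t.

63900 t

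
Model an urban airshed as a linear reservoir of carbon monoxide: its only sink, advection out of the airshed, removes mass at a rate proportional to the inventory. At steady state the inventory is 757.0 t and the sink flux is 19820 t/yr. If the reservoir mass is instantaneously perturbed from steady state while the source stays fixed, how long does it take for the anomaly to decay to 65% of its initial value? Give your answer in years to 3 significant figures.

0.0165 yr

For a linear reservoir the anomaly decays as exp(−t/τ) with τ = M/F = 757.0/19820 = 0.03819 yr.
exp(−t/τ) = 0.65 ⇒ t = −τ ln(0.65) = 0.03819 × 0.4308 = 0.01645 yr.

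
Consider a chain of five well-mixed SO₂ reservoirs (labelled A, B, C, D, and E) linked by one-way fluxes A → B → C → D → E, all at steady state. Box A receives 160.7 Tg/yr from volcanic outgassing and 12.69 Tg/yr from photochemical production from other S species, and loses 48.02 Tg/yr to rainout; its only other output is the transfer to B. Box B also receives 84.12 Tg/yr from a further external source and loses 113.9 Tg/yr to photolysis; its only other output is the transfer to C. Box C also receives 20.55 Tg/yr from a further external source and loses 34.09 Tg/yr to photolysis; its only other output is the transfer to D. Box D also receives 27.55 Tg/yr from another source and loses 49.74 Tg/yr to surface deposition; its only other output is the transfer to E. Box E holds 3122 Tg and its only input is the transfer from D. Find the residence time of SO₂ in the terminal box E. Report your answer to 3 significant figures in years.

Box A: F(A→B) = (160.7 + 12.69) − 48.02 = 125.37 Tg/yr.
Box B: F(B→C) = (125.37 + 84.12) − 113.9 = 95.590 Tg/yr.
Box C: F(C→D) = (95.590 + 20.55) − 34.09 = 82.050 Tg/yr.
Box D: F(D→E) = (82.050 + 27.55) − 49.74 = 59.860 Tg/yr.
Box E throughput = its input = 59.860 Tg/yr; τ = 3122 / 59.860 = 52.16 yr.

52.2 yr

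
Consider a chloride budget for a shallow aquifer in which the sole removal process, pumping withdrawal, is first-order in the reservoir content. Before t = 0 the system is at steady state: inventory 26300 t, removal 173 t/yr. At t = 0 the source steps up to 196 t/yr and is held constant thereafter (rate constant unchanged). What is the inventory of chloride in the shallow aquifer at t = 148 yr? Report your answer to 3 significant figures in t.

28500 t

The sink rate constant is k = F₀/M₀ = 173/26300 = 0.006578 yr⁻¹.
Solving dM/dt = F₁ − kM with M(0) = M₀ gives M(t) = F₁/k + (M₀ − F₁/k)·e^(−kt).
F₁/k = 196/0.006578 = 29797 t; kt = 0.006578 × 148 = 0.9735, e^(−kt) = 0.3777.
M(148) = 29797 + (26300 − 29797) × 0.3777 = 29797 − 1321 = 28476 t.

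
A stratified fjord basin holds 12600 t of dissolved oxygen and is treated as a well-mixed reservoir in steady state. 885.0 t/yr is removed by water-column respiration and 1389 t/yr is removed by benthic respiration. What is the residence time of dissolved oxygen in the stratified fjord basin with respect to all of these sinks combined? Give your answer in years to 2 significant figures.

Total removal flux = 885.0 + 1389 = 2274.0 t/yr.
τ = M / ΣF_out = 12600 / 2274.0 = 5.541 yr.

5.5 yr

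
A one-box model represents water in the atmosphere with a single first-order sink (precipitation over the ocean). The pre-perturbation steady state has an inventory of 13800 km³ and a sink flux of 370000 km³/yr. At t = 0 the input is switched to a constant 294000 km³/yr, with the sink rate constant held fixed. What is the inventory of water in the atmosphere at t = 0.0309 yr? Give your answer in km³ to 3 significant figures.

Residence time τ = M₀/F₀ = 0.03730 yr. The eventual steady state is M_∞ = M₀·(F₁/F₀) = 13800 × 294000/370000 = 10965 km³.
The anomaly ΔM(t) = M(t) − M_∞ decays as ΔM₀·e^(−t/τ) with ΔM₀ = 13800 − 10965 = 2835 km³.
At t = 0.0309 yr, e^(−t/τ) = e^(−0.8285) = 0.4367, so ΔM = 1238 km³ and M = 10965 + 1238 = 12203 km³.

12200 km³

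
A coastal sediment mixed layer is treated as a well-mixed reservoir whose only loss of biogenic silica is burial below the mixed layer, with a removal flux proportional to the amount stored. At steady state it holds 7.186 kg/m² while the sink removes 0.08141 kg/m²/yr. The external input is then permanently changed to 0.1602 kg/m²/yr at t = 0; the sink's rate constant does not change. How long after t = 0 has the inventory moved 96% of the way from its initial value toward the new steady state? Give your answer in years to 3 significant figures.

284 yr

τ = M₀/F₀ = 7.186/0.08141 = 88.27 yr.
The remaining gap fraction is e^(−t/τ); 96% covered ⇒ e^(−t/τ) = 0.0400.
t = −τ ln(0.0400) = 88.27 × 3.219 = 284.1 yr.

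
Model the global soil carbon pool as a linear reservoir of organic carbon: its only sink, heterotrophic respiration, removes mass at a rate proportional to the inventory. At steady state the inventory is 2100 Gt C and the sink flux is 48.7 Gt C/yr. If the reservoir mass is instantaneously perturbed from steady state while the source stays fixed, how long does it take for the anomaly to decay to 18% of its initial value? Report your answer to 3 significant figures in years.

For a linear reservoir the anomaly decays as exp(−t/τ) with τ = M/F = 2100/48.7 = 43.12 yr.
exp(−t/τ) = 0.18 ⇒ t = −τ ln(0.18) = 43.12 × 1.715 = 73.94 yr.

73.9 yr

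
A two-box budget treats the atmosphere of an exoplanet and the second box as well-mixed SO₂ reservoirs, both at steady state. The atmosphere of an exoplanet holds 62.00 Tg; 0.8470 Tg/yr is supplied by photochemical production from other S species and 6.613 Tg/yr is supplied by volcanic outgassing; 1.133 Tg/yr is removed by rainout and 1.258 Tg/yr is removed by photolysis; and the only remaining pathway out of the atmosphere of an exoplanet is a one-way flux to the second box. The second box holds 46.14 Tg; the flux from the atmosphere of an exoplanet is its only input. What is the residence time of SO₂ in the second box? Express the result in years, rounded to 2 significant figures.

9.1 yr

Balance the atmosphere of an exoplanet: ΣF_in = 0.8470 + 6.613 = 7.4600 Tg/yr.
Flux to the second box = ΣF_in − (1.133 + 1.258) = 5.0690 Tg/yr.
At steady state the output of the second box equals its input, 5.0690 Tg/yr.
τ = M / F = 46.14 / 5.0690 = 9.102 yr.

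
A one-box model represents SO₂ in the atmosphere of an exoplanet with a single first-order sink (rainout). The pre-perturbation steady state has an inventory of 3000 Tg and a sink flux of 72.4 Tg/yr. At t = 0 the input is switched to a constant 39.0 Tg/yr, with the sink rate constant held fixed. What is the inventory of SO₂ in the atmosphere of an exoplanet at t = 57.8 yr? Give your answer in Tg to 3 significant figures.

1960 Tg

The sink rate constant is k = F₀/M₀ = 72.4/3000 = 0.02413 yr⁻¹.
Solving dM/dt = F₁ − kM with M(0) = M₀ gives M(t) = F₁/k + (M₀ − F₁/k)·e^(−kt).
F₁/k = 39.0/0.02413 = 1616.0 Tg; kt = 0.02413 × 57.8 = 1.395, e^(−kt) = 0.2479.
M(57.8) = 1616.0 + (3000 − 1616.0) × 0.2479 = 1616.0 + 343.0 = 1959.0 Tg.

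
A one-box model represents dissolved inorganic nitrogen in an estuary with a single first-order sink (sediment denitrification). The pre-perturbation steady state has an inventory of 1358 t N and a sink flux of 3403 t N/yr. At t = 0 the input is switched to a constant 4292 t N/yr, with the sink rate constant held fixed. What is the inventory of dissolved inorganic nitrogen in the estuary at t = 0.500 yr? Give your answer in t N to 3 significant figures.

The sink rate constant is k = F₀/M₀ = 3403/1358 = 2.506 yr⁻¹.
Solving dM/dt = F₁ − kM with M(0) = M₀ gives M(t) = F₁/k + (M₀ − F₁/k)·e^(−kt).
F₁/k = 4292/2.506 = 1712.8 t N; kt = 2.506 × 0.500 = 1.253, e^(−kt) = 0.2857.
M(0.500) = 1712.8 + (1358 − 1712.8) × 0.2857 = 1712.8 − 101.3 = 1611.4 t N.

1610 t N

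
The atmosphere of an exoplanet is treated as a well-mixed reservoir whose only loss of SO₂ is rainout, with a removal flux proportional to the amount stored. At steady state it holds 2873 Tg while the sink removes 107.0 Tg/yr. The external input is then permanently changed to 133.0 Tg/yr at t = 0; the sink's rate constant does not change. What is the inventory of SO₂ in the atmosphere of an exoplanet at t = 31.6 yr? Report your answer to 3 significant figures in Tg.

3360 Tg

τ = M₀/F₀ = 2873/107.0 = 26.85 yr; rate constant k = 1/τ.
New steady state M_∞ = F₁/k = F₁·τ = 133.0 × 26.85 = 3571.1 Tg.
M(t) = M_∞ + (M₀ − M_∞)·e^(−t/τ); t/τ = 31.6/26.85 = 1.177, so e^(−t/τ) = 0.3082.
M(t) = 3571.1 − 698.1 × 0.3082 = 3355.9 Tg.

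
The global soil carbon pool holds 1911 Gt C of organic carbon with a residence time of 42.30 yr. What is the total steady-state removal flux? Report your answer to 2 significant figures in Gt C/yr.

45 Gt C/yr

F = M / τ = 1911 / 42.30 = 45.18 Gt C/yr.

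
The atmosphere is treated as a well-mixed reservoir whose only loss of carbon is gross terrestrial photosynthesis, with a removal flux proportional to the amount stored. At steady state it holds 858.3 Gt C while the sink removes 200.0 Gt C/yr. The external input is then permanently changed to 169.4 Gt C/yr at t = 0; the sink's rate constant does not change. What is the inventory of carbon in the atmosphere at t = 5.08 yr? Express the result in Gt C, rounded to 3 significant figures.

The sink rate constant is k = F₀/M₀ = 200.0/858.3 = 0.2330 yr⁻¹.
Solving dM/dt = F₁ − kM with M(0) = M₀ gives M(t) = F₁/k + (M₀ − F₁/k)·e^(−kt).
F₁/k = 169.4/0.2330 = 726.98 Gt C; kt = 0.2330 × 5.08 = 1.184, e^(−kt) = 0.3061.
M(5.08) = 726.98 + (858.3 − 726.98) × 0.3061 = 726.98 + 40.20 = 767.18 Gt C.

767 Gt C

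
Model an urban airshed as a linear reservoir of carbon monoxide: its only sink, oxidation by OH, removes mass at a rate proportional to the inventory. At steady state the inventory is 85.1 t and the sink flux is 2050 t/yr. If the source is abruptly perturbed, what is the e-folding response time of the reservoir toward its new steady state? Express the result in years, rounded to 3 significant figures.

0.0415 yr

For a linear reservoir the response time equals the residence time τ = M/F.
τ = 85.1 / 2050 = 0.04151 yr.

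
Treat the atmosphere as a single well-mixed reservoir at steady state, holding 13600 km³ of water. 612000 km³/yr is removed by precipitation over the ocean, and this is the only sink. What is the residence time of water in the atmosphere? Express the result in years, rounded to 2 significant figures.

τ = M / F = 13600 / 612000 = 0.02222 yr.

0.022 yr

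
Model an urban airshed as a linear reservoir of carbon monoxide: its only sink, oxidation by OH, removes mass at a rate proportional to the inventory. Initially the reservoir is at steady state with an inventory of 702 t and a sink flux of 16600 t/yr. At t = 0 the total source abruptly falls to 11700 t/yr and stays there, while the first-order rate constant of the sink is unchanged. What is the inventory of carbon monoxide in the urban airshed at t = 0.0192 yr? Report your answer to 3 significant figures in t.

The sink rate constant is k = F₀/M₀ = 16600/702 = 23.65 yr⁻¹.
Solving dM/dt = F₁ − kM with M(0) = M₀ gives M(t) = F₁/k + (M₀ − F₁/k)·e^(−kt).
F₁/k = 11700/23.65 = 494.78 t; kt = 23.65 × 0.0192 = 0.4540, e^(−kt) = 0.6351.
M(0.0192) = 494.78 + (702 − 494.78) × 0.6351 = 494.78 + 131.6 = 626.38 t.

626 t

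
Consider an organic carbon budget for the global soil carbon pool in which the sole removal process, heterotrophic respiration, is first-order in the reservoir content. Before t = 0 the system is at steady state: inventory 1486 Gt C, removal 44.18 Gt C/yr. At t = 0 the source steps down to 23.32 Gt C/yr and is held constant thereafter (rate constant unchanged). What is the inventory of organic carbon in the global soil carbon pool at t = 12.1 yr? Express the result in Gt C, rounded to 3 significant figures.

Residence time τ = M₀/F₀ = 33.64 yr. The eventual steady state is M_∞ = M₀·(F₁/F₀) = 1486 × 23.32/44.18 = 784.37 Gt C.
The anomaly ΔM(t) = M(t) − M_∞ decays as ΔM₀·e^(−t/τ) with ΔM₀ = 1486 − 784.37 = 701.6 Gt C.
At t = 12.1 yr, e^(−t/τ) = e^(−0.3597) = 0.6979, so ΔM = 489.6 Gt C and M = 784.37 + 489.6 = 1274.0 Gt C.

1270 Gt C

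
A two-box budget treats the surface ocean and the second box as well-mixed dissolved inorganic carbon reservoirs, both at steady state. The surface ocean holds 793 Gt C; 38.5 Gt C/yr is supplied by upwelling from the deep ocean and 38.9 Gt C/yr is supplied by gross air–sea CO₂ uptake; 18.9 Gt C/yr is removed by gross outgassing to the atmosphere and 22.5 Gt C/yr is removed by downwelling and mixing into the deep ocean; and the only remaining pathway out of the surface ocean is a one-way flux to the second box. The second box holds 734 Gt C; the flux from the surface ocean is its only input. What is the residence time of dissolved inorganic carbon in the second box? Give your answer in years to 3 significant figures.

20.4 yr

Balance the surface ocean: ΣF_in = 38.5 + 38.9 = 77.400 Gt C/yr.
Flux to the second box = ΣF_in − (18.9 + 22.5) = 36.000 Gt C/yr.
At steady state the output of the second box equals its input, 36.000 Gt C/yr.
τ = M / F = 734 / 36.000 = 20.39 yr.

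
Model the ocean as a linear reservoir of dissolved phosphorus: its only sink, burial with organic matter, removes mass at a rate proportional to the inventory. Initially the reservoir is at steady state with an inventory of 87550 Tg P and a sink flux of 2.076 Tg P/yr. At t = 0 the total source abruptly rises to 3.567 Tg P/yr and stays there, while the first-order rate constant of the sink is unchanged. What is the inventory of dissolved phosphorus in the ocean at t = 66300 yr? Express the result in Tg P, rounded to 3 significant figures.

137000 Tg P

The sink rate constant is k = F₀/M₀ = 2.076/87550 = 2.371×10^-5 yr⁻¹.
Solving dM/dt = F₁ − kM with M(0) = M₀ gives M(t) = F₁/k + (M₀ − F₁/k)·e^(−kt).
F₁/k = 3.567/2.371×10^-5 = 150430 Tg P; kt = 2.371×10^-5 × 66300 = 1.572, e^(−kt) = 0.2076.
M(66300) = 150430 + (87550 − 150430) × 0.2076 = 150430 − 13050 = 137380 Tg P.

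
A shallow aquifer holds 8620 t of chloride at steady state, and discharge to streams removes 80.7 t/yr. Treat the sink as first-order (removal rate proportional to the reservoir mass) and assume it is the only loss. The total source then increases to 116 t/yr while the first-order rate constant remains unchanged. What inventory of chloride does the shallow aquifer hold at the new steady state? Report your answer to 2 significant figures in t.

Rate constant k = F/M = 80.7 / 8620 = 0.009362 yr⁻¹.
At the new steady state, source = k·M_new ⇒ M_new = 116 / 0.009362 = 12390 t.
(Equivalently M_new = M × F_new/F_old = 8620 × 116/80.7.)

12000 t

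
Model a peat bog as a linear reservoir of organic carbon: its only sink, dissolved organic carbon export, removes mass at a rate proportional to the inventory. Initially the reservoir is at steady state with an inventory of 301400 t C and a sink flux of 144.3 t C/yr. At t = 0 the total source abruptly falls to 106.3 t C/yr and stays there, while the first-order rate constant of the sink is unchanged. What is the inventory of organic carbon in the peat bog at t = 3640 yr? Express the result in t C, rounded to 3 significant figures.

τ = M₀/F₀ = 301400/144.3 = 2089 yr; rate constant k = 1/τ.
New steady state M_∞ = F₁/k = F₁·τ = 106.3 × 2089 = 222030 t C.
M(t) = M_∞ + (M₀ − M_∞)·e^(−t/τ); t/τ = 3640/2089 = 1.743, so e^(−t/τ) = 0.1750.
M(t) = 222030 + 79370 × 0.1750 = 235920 t C.

236000 t C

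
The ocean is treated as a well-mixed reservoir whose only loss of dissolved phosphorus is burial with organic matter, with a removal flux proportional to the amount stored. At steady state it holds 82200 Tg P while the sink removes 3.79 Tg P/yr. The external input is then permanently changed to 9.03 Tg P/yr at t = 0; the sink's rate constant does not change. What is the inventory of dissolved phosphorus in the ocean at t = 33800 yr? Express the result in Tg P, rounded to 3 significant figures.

172000 Tg P

Residence time τ = M₀/F₀ = 21690 yr. The eventual steady state is M_∞ = M₀·(F₁/F₀) = 82200 × 9.03/3.79 = 195850 Tg P.
The anomaly ΔM(t) = M(t) − M_∞ decays as ΔM₀·e^(−t/τ) with ΔM₀ = 82200 − 195850 = −113600 Tg P.
At t = 33800 yr, e^(−t/τ) = e^(−1.558) = 0.2105, so ΔM = −23920 Tg P and M = 195850 − 23920 = 171930 Tg P.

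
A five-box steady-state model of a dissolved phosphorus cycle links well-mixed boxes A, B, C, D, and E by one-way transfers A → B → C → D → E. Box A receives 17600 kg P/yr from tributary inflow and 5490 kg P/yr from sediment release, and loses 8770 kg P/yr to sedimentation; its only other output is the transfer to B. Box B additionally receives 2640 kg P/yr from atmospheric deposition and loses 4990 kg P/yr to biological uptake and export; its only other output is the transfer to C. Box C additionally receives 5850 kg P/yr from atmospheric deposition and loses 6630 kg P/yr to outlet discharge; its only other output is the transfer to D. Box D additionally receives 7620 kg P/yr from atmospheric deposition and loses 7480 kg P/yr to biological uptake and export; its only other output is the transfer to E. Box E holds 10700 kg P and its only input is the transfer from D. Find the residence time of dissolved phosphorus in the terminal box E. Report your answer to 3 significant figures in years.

0.944 yr

Box A: F(A→B) = (17600 + 5490) − 8770 = 14320 kg P/yr.
Box B: F(B→C) = (14320 + 2640) − 4990 = 11970 kg P/yr.
Box C: F(C→D) = (11970 + 5850) − 6630 = 11190 kg P/yr.
Box D: F(D→E) = (11190 + 7620) − 7480 = 11330 kg P/yr.
Box E throughput = its input = 11330 kg P/yr; τ = 10700 / 11330 = 0.9444 yr.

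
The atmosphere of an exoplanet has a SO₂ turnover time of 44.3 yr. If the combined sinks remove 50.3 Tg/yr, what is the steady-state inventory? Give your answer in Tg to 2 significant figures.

2200 Tg

τ = M/F ⇒ M = τ × F = 44.3 × 50.3 = 2228 Tg.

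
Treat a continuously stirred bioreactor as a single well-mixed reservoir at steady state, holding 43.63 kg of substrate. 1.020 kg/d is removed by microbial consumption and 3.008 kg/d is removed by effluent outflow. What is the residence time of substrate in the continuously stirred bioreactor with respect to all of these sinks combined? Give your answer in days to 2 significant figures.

Total removal flux = 1.020 + 3.008 = 4.0280 kg/d.
τ = M / ΣF_out = 43.63 / 4.0280 = 10.83 d.

11 d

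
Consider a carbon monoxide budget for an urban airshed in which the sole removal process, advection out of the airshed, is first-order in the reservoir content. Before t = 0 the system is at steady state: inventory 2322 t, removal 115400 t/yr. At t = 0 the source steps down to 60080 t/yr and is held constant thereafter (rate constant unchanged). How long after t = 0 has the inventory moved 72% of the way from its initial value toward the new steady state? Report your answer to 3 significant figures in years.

τ = M₀/F₀ = 2322/115400 = 0.02012 yr.
The remaining gap fraction is e^(−t/τ); 72% covered ⇒ e^(−t/τ) = 0.280.
t = −τ ln(0.280) = 0.02012 × 1.273 = 0.02561 yr.

0.0256 yr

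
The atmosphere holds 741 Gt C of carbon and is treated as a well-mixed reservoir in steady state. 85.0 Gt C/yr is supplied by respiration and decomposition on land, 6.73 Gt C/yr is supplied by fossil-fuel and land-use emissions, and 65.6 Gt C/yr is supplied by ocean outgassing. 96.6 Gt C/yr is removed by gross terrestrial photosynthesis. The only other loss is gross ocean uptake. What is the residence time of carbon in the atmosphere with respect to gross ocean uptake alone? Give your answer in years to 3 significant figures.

At steady state ΣF_in = ΣF_out.
ΣF_in = 85.0 + 6.73 + 65.6 = 157.33 Gt C/yr.
Gross ocean uptake flux = ΣF_in − (96.6) = 157.33 − 96.60 = 60.73 Gt C/yr.
τ = M / F = 741 / 60.73 = 12.20 yr.

12.2 yr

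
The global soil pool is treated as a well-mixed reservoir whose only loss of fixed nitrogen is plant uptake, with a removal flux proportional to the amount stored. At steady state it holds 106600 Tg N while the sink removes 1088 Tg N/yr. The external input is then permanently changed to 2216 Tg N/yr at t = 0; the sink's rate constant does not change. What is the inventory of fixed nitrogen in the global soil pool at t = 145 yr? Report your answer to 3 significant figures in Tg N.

The sink rate constant is k = F₀/M₀ = 1088/106600 = 0.01021 yr⁻¹.
Solving dM/dt = F₁ − kM with M(0) = M₀ gives M(t) = F₁/k + (M₀ − F₁/k)·e^(−kt).
F₁/k = 2216/0.01021 = 217120 Tg N; kt = 0.01021 × 145 = 1.480, e^(−kt) = 0.2277.
M(145) = 217120 + (106600 − 217120) × 0.2277 = 217120 − 25160 = 191960 Tg N.

192000 Tg N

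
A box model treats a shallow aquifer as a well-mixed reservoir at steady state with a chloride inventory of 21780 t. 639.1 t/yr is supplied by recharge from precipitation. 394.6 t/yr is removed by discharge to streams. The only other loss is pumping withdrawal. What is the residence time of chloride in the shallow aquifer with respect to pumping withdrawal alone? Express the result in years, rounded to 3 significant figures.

89.1 yr

At steady state ΣF_in = ΣF_out.
ΣF_in = 639.10 t/yr.
Pumping withdrawal flux = ΣF_in − (394.6) = 639.10 − 394.6 = 244.5 t/yr.
τ = M / F = 21780 / 244.5 = 89.08 yr.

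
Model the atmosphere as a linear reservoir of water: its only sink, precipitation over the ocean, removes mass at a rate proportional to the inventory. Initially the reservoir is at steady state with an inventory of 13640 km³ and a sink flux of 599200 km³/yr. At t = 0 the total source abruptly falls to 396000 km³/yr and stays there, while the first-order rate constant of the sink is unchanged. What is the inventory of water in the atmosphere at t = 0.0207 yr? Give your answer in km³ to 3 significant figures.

10900 km³

Residence time τ = M₀/F₀ = 0.02276 yr. The eventual steady state is M_∞ = M₀·(F₁/F₀) = 13640 × 396000/599200 = 9014.4 km³.
The anomaly ΔM(t) = M(t) − M_∞ decays as ΔM₀·e^(−t/τ) with ΔM₀ = 13640 − 9014.4 = 4626 km³.
At t = 0.0207 yr, e^(−t/τ) = e^(−0.9093) = 0.4028, so ΔM = 1863 km³ and M = 9014.4 + 1863 = 10878 km³.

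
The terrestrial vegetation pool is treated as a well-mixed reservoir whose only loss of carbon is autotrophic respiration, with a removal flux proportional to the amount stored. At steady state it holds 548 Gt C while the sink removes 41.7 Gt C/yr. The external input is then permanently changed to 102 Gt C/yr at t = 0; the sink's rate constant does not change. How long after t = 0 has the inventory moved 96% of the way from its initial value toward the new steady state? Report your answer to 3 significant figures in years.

42.3 yr

τ = M₀/F₀ = 548/41.7 = 13.14 yr.
The remaining gap fraction is e^(−t/τ); 96% covered ⇒ e^(−t/τ) = 0.0400.
t = −τ ln(0.0400) = 13.14 × 3.219 = 42.30 yr.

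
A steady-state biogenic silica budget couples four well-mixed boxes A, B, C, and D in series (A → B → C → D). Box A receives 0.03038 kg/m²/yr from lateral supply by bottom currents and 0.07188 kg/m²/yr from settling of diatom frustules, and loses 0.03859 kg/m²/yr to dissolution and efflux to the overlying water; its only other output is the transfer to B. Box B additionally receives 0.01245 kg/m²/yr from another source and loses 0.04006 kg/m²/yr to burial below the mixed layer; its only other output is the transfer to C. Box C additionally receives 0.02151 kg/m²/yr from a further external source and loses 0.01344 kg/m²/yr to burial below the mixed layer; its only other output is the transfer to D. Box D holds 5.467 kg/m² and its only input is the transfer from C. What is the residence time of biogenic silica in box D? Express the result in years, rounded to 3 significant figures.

124 yr

Box A: F(A→B) = (0.03038 + 0.07188) − 0.03859 = 0.063670 kg/m²/yr.
Box B: F(B→C) = (0.063670 + 0.01245) − 0.04006 = 0.036060 kg/m²/yr.
Box C: F(C→D) = (0.036060 + 0.02151) − 0.01344 = 0.044130 kg/m²/yr.
Box D throughput = its input = 0.044130 kg/m²/yr; τ = 5.467 / 0.044130 = 123.9 yr.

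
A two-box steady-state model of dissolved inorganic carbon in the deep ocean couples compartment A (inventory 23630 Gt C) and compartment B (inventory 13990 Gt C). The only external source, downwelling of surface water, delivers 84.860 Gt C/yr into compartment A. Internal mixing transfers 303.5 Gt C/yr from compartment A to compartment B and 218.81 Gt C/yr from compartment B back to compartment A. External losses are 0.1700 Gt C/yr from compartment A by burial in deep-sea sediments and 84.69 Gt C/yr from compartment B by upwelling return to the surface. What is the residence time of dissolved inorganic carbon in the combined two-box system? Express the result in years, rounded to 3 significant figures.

443 yr

Residence time in the combined system uses the total inventory and the total *external* removal — internal exchanges between the two boxes cancel.
M_total = 23630 + 13990 = 37620 Gt C.
ΣF_external_out = 0.1700 + 84.69 = 84.860 Gt C/yr.
τ = M_total / ΣF_ext = 37620 / 84.860 = 443.3 yr.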